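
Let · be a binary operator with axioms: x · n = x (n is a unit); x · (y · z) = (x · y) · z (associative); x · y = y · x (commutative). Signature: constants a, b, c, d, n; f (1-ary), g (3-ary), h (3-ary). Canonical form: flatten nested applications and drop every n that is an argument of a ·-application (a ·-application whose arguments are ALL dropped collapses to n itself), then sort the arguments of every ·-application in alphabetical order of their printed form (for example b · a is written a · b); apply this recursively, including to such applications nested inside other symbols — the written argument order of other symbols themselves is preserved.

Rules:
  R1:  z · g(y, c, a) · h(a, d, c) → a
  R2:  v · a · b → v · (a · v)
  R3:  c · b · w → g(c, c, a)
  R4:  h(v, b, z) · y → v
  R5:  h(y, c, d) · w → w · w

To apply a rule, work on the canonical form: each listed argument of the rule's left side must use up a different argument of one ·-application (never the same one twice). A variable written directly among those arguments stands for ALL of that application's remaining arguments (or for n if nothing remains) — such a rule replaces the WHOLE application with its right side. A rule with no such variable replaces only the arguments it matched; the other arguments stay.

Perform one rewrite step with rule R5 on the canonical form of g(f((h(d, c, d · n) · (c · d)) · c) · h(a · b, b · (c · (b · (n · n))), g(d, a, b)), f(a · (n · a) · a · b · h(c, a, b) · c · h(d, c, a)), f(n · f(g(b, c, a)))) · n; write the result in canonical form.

Answer: g(f(c · c · c · c · d · d) · h(a · b, b · b · c, g(d, a, b)), f(a · a · a · b · c · h(c, a, b) · h(d, c, a)), f(f(g(b, c, a))))

Derivation:
Canonical form:  g(f(c · c · d · h(d, c, d)) · h(a · b, b · b · c, g(d, a, b)), f(a · a · a · b · c · h(c, a, b) · h(d, c, a)), f(f(g(b, c, a))))
R5 matches:  uses h(d, c, d);  w := c · c · d, y := d
Every leftover argument binds to the variable; the entire application is replaced.
Giving:  g(f(c · c · c · c · d · d) · h(a · b, b · b · c, g(d, a, b)), f(a · a · a · b · c · h(c, a, b) · h(d, c, a)), f(f(g(b, c, a))))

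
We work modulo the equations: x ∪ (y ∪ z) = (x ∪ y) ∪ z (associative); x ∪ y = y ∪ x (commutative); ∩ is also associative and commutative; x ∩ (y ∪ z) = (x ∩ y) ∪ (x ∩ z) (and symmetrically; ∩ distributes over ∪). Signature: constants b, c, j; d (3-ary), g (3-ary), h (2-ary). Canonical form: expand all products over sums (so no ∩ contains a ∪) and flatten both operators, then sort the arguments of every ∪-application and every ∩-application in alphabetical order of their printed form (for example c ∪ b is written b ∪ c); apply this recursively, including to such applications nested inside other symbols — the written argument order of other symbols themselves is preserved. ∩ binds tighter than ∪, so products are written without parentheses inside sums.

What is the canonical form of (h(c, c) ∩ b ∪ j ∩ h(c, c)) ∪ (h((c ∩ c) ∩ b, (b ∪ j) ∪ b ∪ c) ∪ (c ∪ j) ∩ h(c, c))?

Expand products over sums:  b ∩ h(c, c) ∪ h(c, c) ∩ j ∪ h(b ∩ c ∩ c, b ∪ b ∪ c ∪ j) ∪ c ∩ h(c, c) ∪ h(c, c) ∩ j
Order the arguments:  b ∩ h(c, c) ∪ c ∩ h(c, c) ∪ h(b ∩ c ∩ c, b ∪ b ∪ c ∪ j) ∪ h(c, c) ∩ j ∪ h(c, c) ∩ j

Answer: b ∩ h(c, c) ∪ c ∩ h(c, c) ∪ h(b ∩ c ∩ c, b ∪ b ∪ c ∪ j) ∪ h(c, c) ∩ j ∪ h(c, c) ∩ j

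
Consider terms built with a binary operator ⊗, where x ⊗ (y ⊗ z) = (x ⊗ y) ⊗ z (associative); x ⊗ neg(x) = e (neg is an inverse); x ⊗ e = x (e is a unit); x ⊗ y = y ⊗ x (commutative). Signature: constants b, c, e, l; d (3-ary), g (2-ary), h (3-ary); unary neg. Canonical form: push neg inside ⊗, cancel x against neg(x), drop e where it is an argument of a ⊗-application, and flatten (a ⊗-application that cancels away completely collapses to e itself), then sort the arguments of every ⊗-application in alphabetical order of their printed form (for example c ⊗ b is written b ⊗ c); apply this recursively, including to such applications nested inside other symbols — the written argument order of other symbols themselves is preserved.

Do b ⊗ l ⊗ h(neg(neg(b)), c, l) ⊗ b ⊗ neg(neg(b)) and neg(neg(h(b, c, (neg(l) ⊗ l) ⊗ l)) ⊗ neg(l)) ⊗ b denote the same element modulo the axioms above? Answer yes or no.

Answer: no — b ⊗ b ⊗ b ⊗ h(b, c, l) ⊗ l vs b ⊗ h(b, c, l) ⊗ l

Derivation:
Left:  b ⊗ l ⊗ h(neg(neg(b)), c, l) ⊗ b ⊗ neg(neg(b))
  Push neg inside:  distribute neg over ⊗ and collapse double neg
  Combine occurrences:  b ⊗ b ⊗ b ⊗ l ⊗ h(b, c, l)
  Sort:  b ⊗ b ⊗ b ⊗ h(b, c, l) ⊗ l
Right:  neg(neg(h(b, c, (neg(l) ⊗ l) ⊗ l)) ⊗ neg(l)) ⊗ b
  Push neg inside:  distribute neg over ⊗ and collapse double neg
  Collect:  h(b, c, l) ⊗ l ⊗ b
  Sort arguments:  b ⊗ h(b, c, l) ⊗ l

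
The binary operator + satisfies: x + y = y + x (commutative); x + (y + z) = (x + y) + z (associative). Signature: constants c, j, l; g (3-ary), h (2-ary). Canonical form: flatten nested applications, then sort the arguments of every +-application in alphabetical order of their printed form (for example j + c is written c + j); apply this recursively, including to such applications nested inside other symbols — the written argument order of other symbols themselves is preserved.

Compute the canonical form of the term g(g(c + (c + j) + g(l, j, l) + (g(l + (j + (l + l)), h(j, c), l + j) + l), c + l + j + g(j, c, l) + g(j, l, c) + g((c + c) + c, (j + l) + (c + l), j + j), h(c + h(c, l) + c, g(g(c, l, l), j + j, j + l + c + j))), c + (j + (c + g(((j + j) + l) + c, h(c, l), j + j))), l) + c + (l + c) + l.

Merge nested applications:  g(g(c + (c + j) + g(l, j, l) + (g(l + (j + (l + l)), h(j, c), l + j) + l), c + l + j + g(j, c, l) + g(j, l, c) + g((c + c) + c, (j + l) + (c + l), j + j), h(c + h(c, l) + c, g(g(c, l, l), j + j, j + l + c + j))), c + (j + (c + g(((j + j) + l) + c, h(c, l), j + j))), l) + c + l + c + l
Simplify inside:  g(g(c + (c + j) + g(l, j, l) + (g(l + (j + (l + l)), h(j, c), l + j) + l), c + l + j + g(j, c, l) + g(j, l, c) + g((c + c) + c, (j + l) + (c + l), j + j), h(c + h(c, l) + c, g(g(c, l, l), j + j, j + l + c + j))), c + (j + (c + g(((j + j) + l) + c, h(c, l), j + j))), l)  →  g(g(c + c + g(j + l + l + l, h(j, c), j + l) + g(l, j, l) + j + l, c + g(c + c + c, c + j + l + l, j + j) + g(j, c, l) + g(j, l, c) + j + l, h(c + c + h(c, l), g(g(c, l, l), j + j, c + j + j + l))), c + c + g(c + j + j + l, h(c, l), j + j) + j, l)
Order the arguments:  c + c + g(g(c + c + g(j + l + l + l, h(j, c), j + l) + g(l, j, l) + j + l, c + g(c + c + c, c + j + l + l, j + j) + g(j, c, l) + g(j, l, c) + j + l, h(c + c + h(c, l), g(g(c, l, l), j + j, c + j + j + l))), c + c + g(c + j + j + l, h(c, l), j + j) + j, l) + l + l

Answer: c + c + g(g(c + c + g(j + l + l + l, h(j, c), j + l) + g(l, j, l) + j + l, c + g(c + c + c, c + j + l + l, j + j) + g(j, c, l) + g(j, l, c) + j + l, h(c + c + h(c, l), g(g(c, l, l), j + j, c + j + j + l))), c + c + g(c + j + j + l, h(c, l), j + j) + j, l) + l + l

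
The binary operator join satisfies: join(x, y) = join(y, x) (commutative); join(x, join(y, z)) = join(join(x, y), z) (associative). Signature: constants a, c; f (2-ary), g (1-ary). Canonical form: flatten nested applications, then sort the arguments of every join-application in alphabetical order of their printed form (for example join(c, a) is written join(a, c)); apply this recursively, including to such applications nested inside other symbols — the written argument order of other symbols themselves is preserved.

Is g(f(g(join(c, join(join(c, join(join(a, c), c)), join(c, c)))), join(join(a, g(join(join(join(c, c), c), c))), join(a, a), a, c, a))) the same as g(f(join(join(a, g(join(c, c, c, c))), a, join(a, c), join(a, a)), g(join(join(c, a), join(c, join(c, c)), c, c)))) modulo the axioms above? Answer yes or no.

Answer: no — g(f(g(join(a, c, c, c, c, c, c)), join(a, a, a, a, a, c, g(join(c, c, c, c))))) vs g(f(join(a, a, a, a, a, c, g(join(c, c, c, c))), g(join(a, c, c, c, c, c, c))))

Derivation:
Left:  g(f(g(join(c, join(join(c, join(join(a, c), c)), join(c, c)))), join(join(a, g(join(join(join(c, c), c), c))), join(a, a), a, c, a)))
  Work inside:  join(join(a, g(join(join(join(c, c), c), c))), join(a, a), a, c, a)
  Flatten:  join(a, g(join(join(join(c, c), c), c)), a, a, a, c, a)
  Inside:  g(join(join(join(c, c), c), c))  →  g(join(c, c, c, c))
  Order the arguments:  join(a, a, a, a, a, c, g(join(c, c, c, c)))
  Rebuild:  g(f(g(join(a, c, c, c, c, c, c)), join(a, a, a, a, a, c, g(join(c, c, c, c)))))
Right:  g(f(join(join(a, g(join(c, c, c, c))), a, join(a, c), join(a, a)), g(join(join(c, a), join(c, join(c, c)), c, c))))
  Focus inside:  join(join(a, g(join(c, c, c, c))), a, join(a, c), join(a, a))
  Flatten:  join(a, g(join(c, c, c, c)), a, a, c, a, a)
  Sort:  join(a, a, a, a, a, c, g(join(c, c, c, c)))
  Put back:  g(f(join(a, a, a, a, a, c, g(join(c, c, c, c))), g(join(a, c, c, c, c, c, c))))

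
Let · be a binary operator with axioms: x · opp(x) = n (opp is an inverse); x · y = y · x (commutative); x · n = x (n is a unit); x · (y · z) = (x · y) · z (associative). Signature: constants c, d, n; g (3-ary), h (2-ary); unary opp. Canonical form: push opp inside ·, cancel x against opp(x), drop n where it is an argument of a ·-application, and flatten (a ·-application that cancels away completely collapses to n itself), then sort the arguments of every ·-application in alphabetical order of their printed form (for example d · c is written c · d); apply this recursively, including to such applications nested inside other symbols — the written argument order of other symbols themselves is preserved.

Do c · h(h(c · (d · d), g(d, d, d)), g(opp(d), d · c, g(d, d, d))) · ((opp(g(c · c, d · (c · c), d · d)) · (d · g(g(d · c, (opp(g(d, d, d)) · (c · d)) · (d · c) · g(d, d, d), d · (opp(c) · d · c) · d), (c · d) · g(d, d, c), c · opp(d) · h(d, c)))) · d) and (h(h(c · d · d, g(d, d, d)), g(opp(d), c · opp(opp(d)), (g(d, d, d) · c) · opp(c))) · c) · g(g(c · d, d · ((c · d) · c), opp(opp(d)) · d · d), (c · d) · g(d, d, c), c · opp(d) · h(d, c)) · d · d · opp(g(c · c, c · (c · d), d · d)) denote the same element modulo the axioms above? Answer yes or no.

Answer: yes — both canonical forms are c · d · d · g(g(c · d, c · c · d · d, d · d · d), c · d · g(d, d, c), c · h(d, c) · opp(d)) · h(h(c · d · d, g(d, d, d)), g(opp(d), c · d, g(d, d, d))) · opp(g(c · c, c · c · d, d · d))

Derivation:
Left:  c · h(h(c · (d · d), g(d, d, d)), g(opp(d), d · c, g(d, d, d))) · ((opp(g(c · c, d · (c · c), d · d)) · (d · g(g(d · c, (opp(g(d, d, d)) · (c · d)) · (d · c) · g(d, d, d), d · (opp(c) · d · c) · d), (c · d) · g(d, d, c), c · opp(d) · h(d, c)))) · d)
  Collect:  c · h(h(c · d · d, g(d, d, d)), g(opp(d), c · d, g(d, d, d))) · opp(g(c · c, c · c · d, d · d)) · d · d · g(g(c · d, c · c · d · d, d · d · d), c · d · g(d, d, c), c · h(d, c) · opp(d))
  Order the arguments:  c · d · d · g(g(c · d, c · c · d · d, d · d · d), c · d · g(d, d, c), c · h(d, c) · opp(d)) · h(h(c · d · d, g(d, d, d)), g(opp(d), c · d, g(d, d, d))) · opp(g(c · c, c · c · d, d · d))
Right:  (h(h(c · d · d, g(d, d, d)), g(opp(d), c · opp(opp(d)), (g(d, d, d) · c) · opp(c))) · c) · g(g(c · d, d · ((c · d) · c), opp(opp(d)) · d · d), (c · d) · g(d, d, c), c · opp(d) · h(d, c)) · d · d · opp(g(c · c, c · (c · d), d · d))
  Push opp inside:  distribute opp over · and collapse double opp
  Collect terms:  h(h(c · d · d, g(d, d, d)), g(opp(d), c · d, g(d, d, d))) · c · g(g(c · d, c · c · d · d, d · d · d), c · d · g(d, d, c), c · h(d, c) · opp(d)) · d · d · opp(g(c · c, c · c · d, d · d))
  Sort:  c · d · d · g(g(c · d, c · c · d · d, d · d · d), c · d · g(d, d, c), c · h(d, c) · opp(d)) · h(h(c · d · d, g(d, d, d)), g(opp(d), c · d, g(d, d, d))) · opp(g(c · c, c · c · d, d · d))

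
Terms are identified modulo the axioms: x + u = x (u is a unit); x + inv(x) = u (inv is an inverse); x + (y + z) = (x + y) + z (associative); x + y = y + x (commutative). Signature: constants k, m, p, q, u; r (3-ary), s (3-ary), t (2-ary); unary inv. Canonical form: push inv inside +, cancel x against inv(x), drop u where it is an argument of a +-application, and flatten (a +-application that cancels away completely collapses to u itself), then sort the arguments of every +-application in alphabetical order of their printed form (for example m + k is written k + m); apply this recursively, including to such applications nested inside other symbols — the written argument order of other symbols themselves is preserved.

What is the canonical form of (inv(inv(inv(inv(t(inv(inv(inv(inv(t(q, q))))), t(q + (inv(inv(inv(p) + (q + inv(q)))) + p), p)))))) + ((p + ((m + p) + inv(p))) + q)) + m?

Push inv inside:  distribute inv over + and collapse double inv
Combine occurrences:  t(t(q, q), t(q, p)) + p + m + m + q
Sort:  m + m + p + q + t(t(q, q), t(q, p))

Answer: m + m + p + q + t(t(q, q), t(q, p))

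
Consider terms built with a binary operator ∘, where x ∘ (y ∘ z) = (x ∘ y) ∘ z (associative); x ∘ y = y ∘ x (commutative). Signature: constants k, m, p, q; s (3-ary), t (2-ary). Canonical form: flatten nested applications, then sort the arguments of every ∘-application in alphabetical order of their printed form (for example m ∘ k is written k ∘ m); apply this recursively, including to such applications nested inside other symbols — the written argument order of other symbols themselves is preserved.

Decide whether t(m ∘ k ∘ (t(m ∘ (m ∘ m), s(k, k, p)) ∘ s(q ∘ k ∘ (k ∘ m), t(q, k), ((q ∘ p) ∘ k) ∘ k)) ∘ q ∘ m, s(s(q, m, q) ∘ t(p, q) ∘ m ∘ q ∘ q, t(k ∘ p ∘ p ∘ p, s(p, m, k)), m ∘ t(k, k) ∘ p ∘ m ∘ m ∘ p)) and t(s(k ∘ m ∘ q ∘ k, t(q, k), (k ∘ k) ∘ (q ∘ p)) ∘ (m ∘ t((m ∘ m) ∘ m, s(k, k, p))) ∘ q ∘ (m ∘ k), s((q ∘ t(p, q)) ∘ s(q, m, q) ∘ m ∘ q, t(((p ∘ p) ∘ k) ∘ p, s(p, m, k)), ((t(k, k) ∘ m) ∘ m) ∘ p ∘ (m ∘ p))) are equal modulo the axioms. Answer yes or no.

Answer: yes — both canonical forms are t(k ∘ m ∘ m ∘ q ∘ s(k ∘ k ∘ m ∘ q, t(q, k), k ∘ k ∘ p ∘ q) ∘ t(m ∘ m ∘ m, s(k, k, p)), s(m ∘ q ∘ q ∘ s(q, m, q) ∘ t(p, q), t(k ∘ p ∘ p ∘ p, s(p, m, k)), m ∘ m ∘ m ∘ p ∘ p ∘ t(k, k)))

Derivation:
Left:  t(m ∘ k ∘ (t(m ∘ (m ∘ m), s(k, k, p)) ∘ s(q ∘ k ∘ (k ∘ m), t(q, k), ((q ∘ p) ∘ k) ∘ k)) ∘ q ∘ m, s(s(q, m, q) ∘ t(p, q) ∘ m ∘ q ∘ q, t(k ∘ p ∘ p ∘ p, s(p, m, k)), m ∘ t(k, k) ∘ p ∘ m ∘ m ∘ p))
  Descend into:  m ∘ k ∘ (t(m ∘ (m ∘ m), s(k, k, p)) ∘ s(q ∘ k ∘ (k ∘ m), t(q, k), ((q ∘ p) ∘ k) ∘ k)) ∘ q ∘ m
  Un-nest:  m ∘ k ∘ t(m ∘ (m ∘ m), s(k, k, p)) ∘ s(q ∘ k ∘ (k ∘ m), t(q, k), ((q ∘ p) ∘ k) ∘ k) ∘ q ∘ m
  Simplify inside:  t(m ∘ (m ∘ m), s(k, k, p))  →  t(m ∘ m ∘ m, s(k, k, p))
  Canonicalize subterm:  s(q ∘ k ∘ (k ∘ m), t(q, k), ((q ∘ p) ∘ k) ∘ k)  →  s(k ∘ k ∘ m ∘ q, t(q, k), k ∘ k ∘ p ∘ q)
  Order the arguments:  k ∘ m ∘ m ∘ q ∘ s(k ∘ k ∘ m ∘ q, t(q, k), k ∘ k ∘ p ∘ q) ∘ t(m ∘ m ∘ m, s(k, k, p))
  Rebuild:  t(k ∘ m ∘ m ∘ q ∘ s(k ∘ k ∘ m ∘ q, t(q, k), k ∘ k ∘ p ∘ q) ∘ t(m ∘ m ∘ m, s(k, k, p)), s(m ∘ q ∘ q ∘ s(q, m, q) ∘ t(p, q), t(k ∘ p ∘ p ∘ p, s(p, m, k)), m ∘ m ∘ m ∘ p ∘ p ∘ t(k, k)))
Right:  t(s(k ∘ m ∘ q ∘ k, t(q, k), (k ∘ k) ∘ (q ∘ p)) ∘ (m ∘ t((m ∘ m) ∘ m, s(k, k, p))) ∘ q ∘ (m ∘ k), s((q ∘ t(p, q)) ∘ s(q, m, q) ∘ m ∘ q, t(((p ∘ p) ∘ k) ∘ p, s(p, m, k)), ((t(k, k) ∘ m) ∘ m) ∘ p ∘ (m ∘ p)))
  Work inside:  s(k ∘ m ∘ q ∘ k, t(q, k), (k ∘ k) ∘ (q ∘ p)) ∘ (m ∘ t((m ∘ m) ∘ m, s(k, k, p))) ∘ q ∘ (m ∘ k)
  Flatten:  s(k ∘ m ∘ q ∘ k, t(q, k), (k ∘ k) ∘ (q ∘ p)) ∘ m ∘ t((m ∘ m) ∘ m, s(k, k, p)) ∘ q ∘ m ∘ k
  Canonicalize subterm:  s(k ∘ m ∘ q ∘ k, t(q, k), (k ∘ k) ∘ (q ∘ p))  →  s(k ∘ k ∘ m ∘ q, t(q, k), k ∘ k ∘ p ∘ q)
  Canonicalize subterm:  t((m ∘ m) ∘ m, s(k, k, p))  →  t(m ∘ m ∘ m, s(k, k, p))
  Order the arguments:  k ∘ m ∘ m ∘ q ∘ s(k ∘ k ∘ m ∘ q, t(q, k), k ∘ k ∘ p ∘ q) ∘ t(m ∘ m ∘ m, s(k, k, p))
  Reassemble:  t(k ∘ m ∘ m ∘ q ∘ s(k ∘ k ∘ m ∘ q, t(q, k), k ∘ k ∘ p ∘ q) ∘ t(m ∘ m ∘ m, s(k, k, p)), s(m ∘ q ∘ q ∘ s(q, m, q) ∘ t(p, q), t(k ∘ p ∘ p ∘ p, s(p, m, k)), m ∘ m ∘ m ∘ p ∘ p ∘ t(k, k)))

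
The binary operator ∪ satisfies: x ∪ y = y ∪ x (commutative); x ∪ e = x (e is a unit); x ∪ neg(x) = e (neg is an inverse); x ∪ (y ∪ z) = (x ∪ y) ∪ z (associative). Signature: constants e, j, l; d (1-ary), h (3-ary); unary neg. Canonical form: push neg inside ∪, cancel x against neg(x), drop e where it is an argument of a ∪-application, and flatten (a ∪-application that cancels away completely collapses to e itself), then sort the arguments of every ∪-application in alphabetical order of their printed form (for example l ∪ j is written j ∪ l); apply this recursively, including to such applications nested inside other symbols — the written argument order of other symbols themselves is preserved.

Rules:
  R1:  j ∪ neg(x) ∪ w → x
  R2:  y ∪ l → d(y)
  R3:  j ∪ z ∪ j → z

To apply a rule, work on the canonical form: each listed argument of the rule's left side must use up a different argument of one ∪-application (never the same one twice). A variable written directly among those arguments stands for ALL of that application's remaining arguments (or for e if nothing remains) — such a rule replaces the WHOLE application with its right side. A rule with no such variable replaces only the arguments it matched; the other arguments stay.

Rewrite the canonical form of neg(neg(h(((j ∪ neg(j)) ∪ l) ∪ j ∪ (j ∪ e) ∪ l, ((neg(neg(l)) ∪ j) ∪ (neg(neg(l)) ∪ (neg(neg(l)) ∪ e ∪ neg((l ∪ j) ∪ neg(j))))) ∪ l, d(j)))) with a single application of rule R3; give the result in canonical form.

Canonical form:  h(j ∪ j ∪ l ∪ l, j ∪ l ∪ l ∪ l, d(j))
Match R3:  consume j, j;  z := l ∪ l
Every leftover argument binds to the variable; the entire application is replaced.
Giving:  h(l ∪ l, j ∪ l ∪ l ∪ l, d(j))

Answer: h(l ∪ l, j ∪ l ∪ l ∪ l, d(j))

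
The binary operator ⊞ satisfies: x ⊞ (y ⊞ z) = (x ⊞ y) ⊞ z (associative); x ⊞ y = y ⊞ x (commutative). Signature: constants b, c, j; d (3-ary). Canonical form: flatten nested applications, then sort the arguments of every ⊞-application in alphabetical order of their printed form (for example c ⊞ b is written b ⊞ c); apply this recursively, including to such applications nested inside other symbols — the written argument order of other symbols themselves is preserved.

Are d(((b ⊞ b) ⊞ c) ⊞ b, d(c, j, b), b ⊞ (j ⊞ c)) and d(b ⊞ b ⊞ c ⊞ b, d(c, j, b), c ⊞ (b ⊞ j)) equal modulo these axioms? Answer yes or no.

Answer: yes — both canonical forms are d(b ⊞ b ⊞ b ⊞ c, d(c, j, b), b ⊞ c ⊞ j)

Derivation:
Left:  d(((b ⊞ b) ⊞ c) ⊞ b, d(c, j, b), b ⊞ (j ⊞ c))
  Work inside:  ((b ⊞ b) ⊞ c) ⊞ b
  Un-nest:  b ⊞ b ⊞ c ⊞ b
  Sort arguments:  b ⊞ b ⊞ b ⊞ c
  Rebuild:  d(b ⊞ b ⊞ b ⊞ c, d(c, j, b), b ⊞ c ⊞ j)
Right:  d(b ⊞ b ⊞ c ⊞ b, d(c, j, b), c ⊞ (b ⊞ j))
  Work inside:  c ⊞ (b ⊞ j)
  Flatten:  c ⊞ b ⊞ j
  Order the arguments:  b ⊞ c ⊞ j
  Put back:  d(b ⊞ b ⊞ b ⊞ c, d(c, j, b), b ⊞ c ⊞ j)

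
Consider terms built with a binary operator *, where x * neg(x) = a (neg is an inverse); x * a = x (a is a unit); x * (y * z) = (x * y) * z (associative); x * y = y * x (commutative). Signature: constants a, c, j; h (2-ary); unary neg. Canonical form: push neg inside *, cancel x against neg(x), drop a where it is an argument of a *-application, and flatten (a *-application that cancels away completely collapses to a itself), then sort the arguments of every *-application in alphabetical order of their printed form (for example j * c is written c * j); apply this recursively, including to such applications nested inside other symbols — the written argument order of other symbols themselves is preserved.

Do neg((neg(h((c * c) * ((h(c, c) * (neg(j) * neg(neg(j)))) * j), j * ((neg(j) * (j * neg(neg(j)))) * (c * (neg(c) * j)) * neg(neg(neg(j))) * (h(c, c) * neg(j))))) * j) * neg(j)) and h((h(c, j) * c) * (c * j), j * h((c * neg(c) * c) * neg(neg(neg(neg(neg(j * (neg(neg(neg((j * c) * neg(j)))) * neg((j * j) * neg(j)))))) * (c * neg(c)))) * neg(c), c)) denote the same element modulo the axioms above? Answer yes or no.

Left:  neg((neg(h((c * c) * ((h(c, c) * (neg(j) * neg(neg(j)))) * j), j * ((neg(j) * (j * neg(neg(j)))) * (c * (neg(c) * j)) * neg(neg(neg(j))) * (h(c, c) * neg(j))))) * j) * neg(j))
  Push neg inside:  distribute neg over * and collapse double neg
  Cancel:  j cancels
  Combine occurrences:  h(c * c * h(c, c) * j, h(c, c) * j)
Right:  h((h(c, j) * c) * (c * j), j * h((c * neg(c) * c) * neg(neg(neg(neg(neg(j * (neg(neg(neg((j * c) * neg(j)))) * neg((j * j) * neg(j)))))) * (c * neg(c)))) * neg(c), c))
  Focus inside:  j * h((c * neg(c) * c) * neg(neg(neg(neg(neg(j * (neg(neg(neg((j * c) * neg(j)))) * neg((j * j) * neg(j)))))) * (c * neg(c)))) * neg(c), c)
  Push neg inside:  distribute neg over * and collapse double neg
  Combine occurrences:  j * h(c, c)
  Sort:  h(c, c) * j
  Put back:  h(c * c * h(c, j) * j, h(c, c) * j)

Answer: no — h(c * c * h(c, c) * j, h(c, c) * j) vs h(c * c * h(c, j) * j, h(c, c) * j)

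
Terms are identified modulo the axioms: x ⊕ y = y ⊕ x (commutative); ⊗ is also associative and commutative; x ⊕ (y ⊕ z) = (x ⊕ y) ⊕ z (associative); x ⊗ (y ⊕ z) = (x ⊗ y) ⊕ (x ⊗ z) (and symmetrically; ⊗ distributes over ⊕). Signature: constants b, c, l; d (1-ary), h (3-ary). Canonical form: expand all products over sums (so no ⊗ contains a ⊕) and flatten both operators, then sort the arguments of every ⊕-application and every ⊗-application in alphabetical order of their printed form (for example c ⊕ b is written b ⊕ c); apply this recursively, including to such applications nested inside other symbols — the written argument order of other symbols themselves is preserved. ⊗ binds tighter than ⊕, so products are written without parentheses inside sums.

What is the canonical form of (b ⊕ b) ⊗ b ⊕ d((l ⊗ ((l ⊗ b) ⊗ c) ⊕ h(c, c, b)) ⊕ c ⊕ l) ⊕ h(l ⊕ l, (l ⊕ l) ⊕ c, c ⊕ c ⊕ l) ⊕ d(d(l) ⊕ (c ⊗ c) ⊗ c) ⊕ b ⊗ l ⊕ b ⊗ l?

Distribute:  b ⊗ b ⊕ b ⊗ b ⊕ d(b ⊗ c ⊗ l ⊗ l ⊕ c ⊕ h(c, c, b) ⊕ l) ⊕ h(l ⊕ l, c ⊕ l ⊕ l, c ⊕ c ⊕ l) ⊕ d(c ⊗ c ⊗ c ⊕ d(l)) ⊕ b ⊗ l ⊕ b ⊗ l
Sort:  b ⊗ b ⊕ b ⊗ b ⊕ b ⊗ l ⊕ b ⊗ l ⊕ d(b ⊗ c ⊗ l ⊗ l ⊕ c ⊕ h(c, c, b) ⊕ l) ⊕ d(c ⊗ c ⊗ c ⊕ d(l)) ⊕ h(l ⊕ l, c ⊕ l ⊕ l, c ⊕ c ⊕ l)

Answer: b ⊗ b ⊕ b ⊗ b ⊕ b ⊗ l ⊕ b ⊗ l ⊕ d(b ⊗ c ⊗ l ⊗ l ⊕ c ⊕ h(c, c, b) ⊕ l) ⊕ d(c ⊗ c ⊗ c ⊕ d(l)) ⊕ h(l ⊕ l, c ⊕ l ⊕ l, c ⊕ c ⊕ l)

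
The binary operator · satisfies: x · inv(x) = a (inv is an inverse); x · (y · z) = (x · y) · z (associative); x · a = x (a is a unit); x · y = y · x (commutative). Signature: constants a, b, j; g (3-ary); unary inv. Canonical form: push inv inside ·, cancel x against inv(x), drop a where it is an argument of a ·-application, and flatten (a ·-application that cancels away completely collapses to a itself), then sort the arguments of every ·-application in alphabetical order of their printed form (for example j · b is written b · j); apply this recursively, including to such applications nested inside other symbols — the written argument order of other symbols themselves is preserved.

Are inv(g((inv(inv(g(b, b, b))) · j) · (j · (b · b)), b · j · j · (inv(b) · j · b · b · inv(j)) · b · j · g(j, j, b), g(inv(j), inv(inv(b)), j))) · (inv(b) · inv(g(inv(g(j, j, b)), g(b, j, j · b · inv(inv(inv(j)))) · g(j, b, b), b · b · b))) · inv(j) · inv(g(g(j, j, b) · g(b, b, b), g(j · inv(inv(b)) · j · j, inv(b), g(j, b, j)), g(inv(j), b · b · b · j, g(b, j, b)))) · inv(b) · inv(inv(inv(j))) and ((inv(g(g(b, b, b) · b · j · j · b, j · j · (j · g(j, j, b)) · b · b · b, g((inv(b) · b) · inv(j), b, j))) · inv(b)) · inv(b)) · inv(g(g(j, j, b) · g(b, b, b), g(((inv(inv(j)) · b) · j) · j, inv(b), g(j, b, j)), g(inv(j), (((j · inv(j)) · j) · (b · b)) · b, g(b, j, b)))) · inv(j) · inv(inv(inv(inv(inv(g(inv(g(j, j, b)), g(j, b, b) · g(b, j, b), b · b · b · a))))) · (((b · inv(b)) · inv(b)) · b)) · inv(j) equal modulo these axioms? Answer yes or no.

Answer: yes — both canonical forms are inv(b) · inv(b) · inv(g(b · b · g(b, b, b) · j · j, b · b · b · g(j, j, b) · j · j · j, g(inv(j), b, j))) · inv(g(g(b, b, b) · g(j, j, b), g(b · j · j · j, inv(b), g(j, b, j)), g(inv(j), b · b · b · j, g(b, j, b)))) · inv(g(inv(g(j, j, b)), g(b, j, b) · g(j, b, b), b · b · b)) · inv(j) · inv(j)

Derivation:
Left:  inv(g((inv(inv(g(b, b, b))) · j) · (j · (b · b)), b · j · j · (inv(b) · j · b · b · inv(j)) · b · j · g(j, j, b), g(inv(j), inv(inv(b)), j))) · (inv(b) · inv(g(inv(g(j, j, b)), g(b, j, j · b · inv(inv(inv(j)))) · g(j, b, b), b · b · b))) · inv(j) · inv(g(g(j, j, b) · g(b, b, b), g(j · inv(inv(b)) · j · j, inv(b), g(j, b, j)), g(inv(j), b · b · b · j, g(b, j, b)))) · inv(b) · inv(inv(inv(j)))
  Push inv inside:  distribute inv over · and collapse double inv
  Combine occurrences:  inv(g(b · b · g(b, b, b) · j · j, b · b · b · g(j, j, b) · j · j · j, g(inv(j), b, j))) · inv(b) · inv(b) · inv(g(inv(g(j, j, b)), g(b, j, b) · g(j, b, b), b · b · b)) · inv(j) · inv(j) · inv(g(g(b, b, b) · g(j, j, b), g(b · j · j · j, inv(b), g(j, b, j)), g(inv(j), b · b · b · j, g(b, j, b))))
  Sort:  inv(b) · inv(b) · inv(g(b · b · g(b, b, b) · j · j, b · b · b · g(j, j, b) · j · j · j, g(inv(j), b, j))) · inv(g(g(b, b, b) · g(j, j, b), g(b · j · j · j, inv(b), g(j, b, j)), g(inv(j), b · b · b · j, g(b, j, b)))) · inv(g(inv(g(j, j, b)), g(b, j, b) · g(j, b, b), b · b · b)) · inv(j) · inv(j)
Right:  ((inv(g(g(b, b, b) · b · j · j · b, j · j · (j · g(j, j, b)) · b · b · b, g((inv(b) · b) · inv(j), b, j))) · inv(b)) · inv(b)) · inv(g(g(j, j, b) · g(b, b, b), g(((inv(inv(j)) · b) · j) · j, inv(b), g(j, b, j)), g(inv(j), (((j · inv(j)) · j) · (b · b)) · b, g(b, j, b)))) · inv(j) · inv(inv(inv(inv(inv(g(inv(g(j, j, b)), g(j, b, b) · g(b, j, b), b · b · b · a))))) · (((b · inv(b)) · inv(b)) · b)) · inv(j)
  Push inv inside:  distribute inv over · and collapse double inv
  Collect:  inv(g(b · b · g(b, b, b) · j · j, b · b · b · g(j, j, b) · j · j · j, g(inv(j), b, j))) · inv(b) · inv(b) · inv(g(g(b, b, b) · g(j, j, b), g(b · j · j · j, inv(b), g(j, b, j)), g(inv(j), b · b · b · j, g(b, j, b)))) · inv(j) · inv(j) · inv(g(inv(g(j, j, b)), g(b, j, b) · g(j, b, b), b · b · b))
  Order the arguments:  inv(b) · inv(b) · inv(g(b · b · g(b, b, b) · j · j, b · b · b · g(j, j, b) · j · j · j, g(inv(j), b, j))) · inv(g(g(b, b, b) · g(j, j, b), g(b · j · j · j, inv(b), g(j, b, j)), g(inv(j), b · b · b · j, g(b, j, b)))) · inv(g(inv(g(j, j, b)), g(b, j, b) · g(j, b, b), b · b · b)) · inv(j) · inv(j)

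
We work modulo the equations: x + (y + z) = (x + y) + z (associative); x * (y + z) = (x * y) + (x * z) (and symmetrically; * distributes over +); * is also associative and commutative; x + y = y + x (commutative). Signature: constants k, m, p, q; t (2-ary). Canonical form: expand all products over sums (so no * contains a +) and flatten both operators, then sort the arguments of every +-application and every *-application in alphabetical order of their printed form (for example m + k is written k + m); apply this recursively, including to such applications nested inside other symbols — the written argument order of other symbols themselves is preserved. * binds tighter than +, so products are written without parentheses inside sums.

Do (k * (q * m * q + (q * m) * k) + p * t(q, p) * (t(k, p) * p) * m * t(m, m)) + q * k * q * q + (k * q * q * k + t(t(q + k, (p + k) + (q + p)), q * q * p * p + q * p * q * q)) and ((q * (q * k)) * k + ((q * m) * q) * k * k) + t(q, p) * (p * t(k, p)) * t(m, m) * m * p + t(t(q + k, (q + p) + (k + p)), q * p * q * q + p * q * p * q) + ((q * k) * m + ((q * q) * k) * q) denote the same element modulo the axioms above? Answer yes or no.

Left:  (k * (q * m * q + (q * m) * k) + p * t(q, p) * (t(k, p) * p) * m * t(m, m)) + q * k * q * q + (k * q * q * k + t(t(q + k, (p + k) + (q + p)), q * q * p * p + q * p * q * q))
  Distribute:  k * m * q * q + k * k * m * q + m * p * p * t(k, p) * t(m, m) * t(q, p) + k * q * q * q + k * k * q * q + t(t(k + q, k + p + p + q), p * p * q * q + p * q * q * q)
  Sort:  k * k * m * q + k * k * q * q + k * m * q * q + k * q * q * q + m * p * p * t(k, p) * t(m, m) * t(q, p) + t(t(k + q, k + p + p + q), p * p * q * q + p * q * q * q)
Right:  ((q * (q * k)) * k + ((q * m) * q) * k * k) + t(q, p) * (p * t(k, p)) * t(m, m) * m * p + t(t(q + k, (q + p) + (k + p)), q * p * q * q + p * q * p * q) + ((q * k) * m + ((q * q) * k) * q)
  Merge nested applications:  k * k * q * q + k * k * m * q * q + m * p * p * t(k, p) * t(m, m) * t(q, p) + t(t(k + q, k + p + p + q), p * p * q * q + p * q * q * q) + k * m * q + k * q * q * q
  Sort arguments:  k * k * m * q * q + k * k * q * q + k * m * q + k * q * q * q + m * p * p * t(k, p) * t(m, m) * t(q, p) + t(t(k + q, k + p + p + q), p * p * q * q + p * q * q * q)

Answer: no — k * k * m * q + k * k * q * q + k * m * q * q + k * q * q * q + m * p * p * t(k, p) * t(m, m) * t(q, p) + t(t(k + q, k + p + p + q), p * p * q * q + p * q * q * q) vs k * k * m * q * q + k * k * q * q + k * m * q + k * q * q * q + m * p * p * t(k, p) * t(m, m) * t(q, p) + t(t(k + q, k + p + p + q), p * p * q * q + p * q * q * q)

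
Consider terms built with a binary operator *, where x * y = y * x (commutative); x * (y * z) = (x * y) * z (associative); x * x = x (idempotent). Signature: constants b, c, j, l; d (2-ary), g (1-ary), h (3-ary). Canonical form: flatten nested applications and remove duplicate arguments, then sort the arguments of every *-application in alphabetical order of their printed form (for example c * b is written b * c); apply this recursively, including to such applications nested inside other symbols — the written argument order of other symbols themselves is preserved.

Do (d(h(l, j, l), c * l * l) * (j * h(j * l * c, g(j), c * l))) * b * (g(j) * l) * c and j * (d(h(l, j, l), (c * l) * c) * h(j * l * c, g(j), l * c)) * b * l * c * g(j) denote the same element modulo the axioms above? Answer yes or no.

Left:  (d(h(l, j, l), c * l * l) * (j * h(j * l * c, g(j), c * l))) * b * (g(j) * l) * c
  Flatten:  d(h(l, j, l), c * l * l) * j * h(j * l * c, g(j), c * l) * b * g(j) * l * c
  Canonicalize subterm:  d(h(l, j, l), c * l * l)  →  d(h(l, j, l), c * l)
  Inside:  h(j * l * c, g(j), c * l)  →  h(c * j * l, g(j), c * l)
  Order the arguments:  b * c * d(h(l, j, l), c * l) * g(j) * h(c * j * l, g(j), c * l) * j * l
Right:  j * (d(h(l, j, l), (c * l) * c) * h(j * l * c, g(j), l * c)) * b * l * c * g(j)
  Un-nest:  j * d(h(l, j, l), (c * l) * c) * h(j * l * c, g(j), l * c) * b * l * c * g(j)
  Inside:  d(h(l, j, l), (c * l) * c)  →  d(h(l, j, l), c * l)
  Inside:  h(j * l * c, g(j), l * c)  →  h(c * j * l, g(j), c * l)
  Sort:  b * c * d(h(l, j, l), c * l) * g(j) * h(c * j * l, g(j), c * l) * j * l

Answer: yes — both canonical forms are b * c * d(h(l, j, l), c * l) * g(j) * h(c * j * l, g(j), c * l) * j * l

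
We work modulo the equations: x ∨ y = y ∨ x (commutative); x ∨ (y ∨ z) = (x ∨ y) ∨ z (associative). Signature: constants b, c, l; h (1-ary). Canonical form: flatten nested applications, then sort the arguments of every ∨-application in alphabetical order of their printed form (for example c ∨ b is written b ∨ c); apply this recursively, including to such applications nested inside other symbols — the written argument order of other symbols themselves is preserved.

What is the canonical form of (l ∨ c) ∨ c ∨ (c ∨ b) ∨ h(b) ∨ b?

Answer: b ∨ b ∨ c ∨ c ∨ c ∨ h(b) ∨ l

Derivation:
Flatten:  l ∨ c ∨ c ∨ c ∨ b ∨ h(b) ∨ b
Sort:  b ∨ b ∨ c ∨ c ∨ c ∨ h(b) ∨ l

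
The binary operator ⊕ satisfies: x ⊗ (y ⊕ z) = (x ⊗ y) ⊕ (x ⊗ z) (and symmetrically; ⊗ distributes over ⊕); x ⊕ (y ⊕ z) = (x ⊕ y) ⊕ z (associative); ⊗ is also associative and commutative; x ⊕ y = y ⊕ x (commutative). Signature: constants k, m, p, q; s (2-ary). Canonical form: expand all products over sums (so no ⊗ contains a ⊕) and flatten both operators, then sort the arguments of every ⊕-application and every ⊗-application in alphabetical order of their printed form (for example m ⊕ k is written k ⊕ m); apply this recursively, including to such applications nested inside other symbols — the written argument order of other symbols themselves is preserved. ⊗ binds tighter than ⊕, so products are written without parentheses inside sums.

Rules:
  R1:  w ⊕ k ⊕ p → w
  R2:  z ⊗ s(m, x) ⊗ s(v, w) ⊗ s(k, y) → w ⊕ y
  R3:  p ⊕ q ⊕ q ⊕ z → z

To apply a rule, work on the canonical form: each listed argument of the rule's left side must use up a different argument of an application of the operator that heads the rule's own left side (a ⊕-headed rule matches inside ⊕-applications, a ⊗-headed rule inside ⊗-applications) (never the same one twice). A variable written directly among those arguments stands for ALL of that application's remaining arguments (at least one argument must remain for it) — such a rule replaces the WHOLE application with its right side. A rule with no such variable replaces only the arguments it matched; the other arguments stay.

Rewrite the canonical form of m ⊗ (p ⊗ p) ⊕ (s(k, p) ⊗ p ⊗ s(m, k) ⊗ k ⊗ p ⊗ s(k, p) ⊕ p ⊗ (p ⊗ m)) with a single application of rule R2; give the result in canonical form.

Answer: m ⊗ p ⊗ p ⊕ m ⊗ p ⊗ p ⊕ p ⊕ p

Derivation:
Canonical form:  k ⊗ p ⊗ p ⊗ s(k, p) ⊗ s(k, p) ⊗ s(m, k) ⊕ m ⊗ p ⊗ p ⊕ m ⊗ p ⊗ p
R2 matches:  uses s(k, p), s(k, p), s(m, k);  v := k, w := p, x := k, y := p, z := k ⊗ p ⊗ p
The variable takes the whole remainder — replace the entire application.
Result:  m ⊗ p ⊗ p ⊕ m ⊗ p ⊗ p ⊕ p ⊕ p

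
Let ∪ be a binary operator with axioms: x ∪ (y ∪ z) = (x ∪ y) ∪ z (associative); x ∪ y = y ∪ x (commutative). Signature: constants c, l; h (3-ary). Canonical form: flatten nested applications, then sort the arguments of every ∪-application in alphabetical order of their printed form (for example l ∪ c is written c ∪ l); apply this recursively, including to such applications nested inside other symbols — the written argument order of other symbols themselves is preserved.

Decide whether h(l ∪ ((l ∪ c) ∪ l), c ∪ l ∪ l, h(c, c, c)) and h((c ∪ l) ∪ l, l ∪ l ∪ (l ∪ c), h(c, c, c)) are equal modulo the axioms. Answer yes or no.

Left:  h(l ∪ ((l ∪ c) ∪ l), c ∪ l ∪ l, h(c, c, c))
  Focus inside:  l ∪ ((l ∪ c) ∪ l)
  Merge nested applications:  l ∪ l ∪ c ∪ l
  Sort:  c ∪ l ∪ l ∪ l
  Rebuild:  h(c ∪ l ∪ l ∪ l, c ∪ l ∪ l, h(c, c, c))
Right:  h((c ∪ l) ∪ l, l ∪ l ∪ (l ∪ c), h(c, c, c))
  Work inside:  l ∪ l ∪ (l ∪ c)
  Flatten:  l ∪ l ∪ l ∪ c
  Order the arguments:  c ∪ l ∪ l ∪ l
  Rebuild:  h(c ∪ l ∪ l, c ∪ l ∪ l ∪ l, h(c, c, c))

Answer: no — h(c ∪ l ∪ l ∪ l, c ∪ l ∪ l, h(c, c, c)) vs h(c ∪ l ∪ l, c ∪ l ∪ l ∪ l, h(c, c, c))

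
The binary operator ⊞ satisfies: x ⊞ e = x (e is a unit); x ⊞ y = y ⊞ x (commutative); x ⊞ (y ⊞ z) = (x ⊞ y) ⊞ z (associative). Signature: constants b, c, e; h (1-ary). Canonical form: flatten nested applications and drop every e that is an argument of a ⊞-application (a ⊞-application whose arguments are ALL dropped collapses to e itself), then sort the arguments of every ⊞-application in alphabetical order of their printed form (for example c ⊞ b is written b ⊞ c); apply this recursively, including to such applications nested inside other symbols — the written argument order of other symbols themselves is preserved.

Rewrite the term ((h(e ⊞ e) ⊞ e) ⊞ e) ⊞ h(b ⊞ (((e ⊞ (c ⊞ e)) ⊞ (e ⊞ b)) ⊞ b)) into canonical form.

Answer: h(b ⊞ b ⊞ b ⊞ c) ⊞ h(e)

Derivation:
Flatten:  h(e ⊞ e) ⊞ e ⊞ e ⊞ h(b ⊞ (((e ⊞ (c ⊞ e)) ⊞ (e ⊞ b)) ⊞ b))
Simplify inside:  h(e ⊞ e)  →  h(e)
Simplify inside:  h(b ⊞ (((e ⊞ (c ⊞ e)) ⊞ (e ⊞ b)) ⊞ b))  →  h(b ⊞ b ⊞ b ⊞ c)
Drop the unit:  drop e (×2)
Sort:  h(b ⊞ b ⊞ b ⊞ c) ⊞ h(e)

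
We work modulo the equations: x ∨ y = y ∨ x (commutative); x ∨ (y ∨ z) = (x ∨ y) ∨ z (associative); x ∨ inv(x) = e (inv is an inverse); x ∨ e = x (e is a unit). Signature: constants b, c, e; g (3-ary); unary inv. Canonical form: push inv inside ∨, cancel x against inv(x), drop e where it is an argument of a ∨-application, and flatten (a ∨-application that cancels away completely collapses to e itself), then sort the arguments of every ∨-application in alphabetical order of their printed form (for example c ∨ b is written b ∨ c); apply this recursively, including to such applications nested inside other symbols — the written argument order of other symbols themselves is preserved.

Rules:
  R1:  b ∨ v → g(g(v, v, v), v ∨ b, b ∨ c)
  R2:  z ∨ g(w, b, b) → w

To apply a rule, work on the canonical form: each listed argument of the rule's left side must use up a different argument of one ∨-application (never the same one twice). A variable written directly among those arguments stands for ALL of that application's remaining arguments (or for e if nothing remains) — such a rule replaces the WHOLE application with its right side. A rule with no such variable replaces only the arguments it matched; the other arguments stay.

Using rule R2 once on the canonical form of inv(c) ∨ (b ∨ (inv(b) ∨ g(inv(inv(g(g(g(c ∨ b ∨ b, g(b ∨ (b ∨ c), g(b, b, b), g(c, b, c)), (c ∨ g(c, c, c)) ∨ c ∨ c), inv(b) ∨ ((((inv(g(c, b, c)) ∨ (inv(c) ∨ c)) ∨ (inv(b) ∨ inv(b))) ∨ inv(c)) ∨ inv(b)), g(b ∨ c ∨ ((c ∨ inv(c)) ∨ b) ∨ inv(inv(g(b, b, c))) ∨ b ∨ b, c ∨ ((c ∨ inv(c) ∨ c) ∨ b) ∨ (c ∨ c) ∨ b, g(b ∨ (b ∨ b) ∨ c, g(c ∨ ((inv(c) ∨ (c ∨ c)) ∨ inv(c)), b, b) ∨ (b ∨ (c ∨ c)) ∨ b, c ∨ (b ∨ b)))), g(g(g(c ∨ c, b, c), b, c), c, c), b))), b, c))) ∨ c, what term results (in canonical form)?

Canonical form:  g(g(g(g(b ∨ b ∨ c, g(b ∨ b ∨ c, g(b, b, b), g(c, b, c)), c ∨ c ∨ c ∨ g(c, c, c)), inv(b) ∨ inv(b) ∨ inv(b) ∨ inv(b) ∨ inv(c) ∨ inv(g(c, b, c)), g(b ∨ b ∨ b ∨ b ∨ c ∨ g(b, b, c), b ∨ b ∨ c ∨ c ∨ c ∨ c, g(b ∨ b ∨ b ∨ c, b ∨ b ∨ c ∨ c ∨ g(c, b, b), b ∨ b ∨ c))), g(g(g(c ∨ c, b, c), b, c), c, c), b), b, c)
R2 matches:  uses g(c, b, b);  w := c, z := b ∨ b ∨ c ∨ c
Every leftover argument binds to the variable; the entire application is replaced.
New term:  g(g(g(g(b ∨ b ∨ c, g(b ∨ b ∨ c, g(b, b, b), g(c, b, c)), c ∨ c ∨ c ∨ g(c, c, c)), inv(b) ∨ inv(b) ∨ inv(b) ∨ inv(b) ∨ inv(c) ∨ inv(g(c, b, c)), g(b ∨ b ∨ b ∨ b ∨ c ∨ g(b, b, c), b ∨ b ∨ c ∨ c ∨ c ∨ c, g(b ∨ b ∨ b ∨ c, c, b ∨ b ∨ c))), g(g(g(c ∨ c, b, c), b, c), c, c), b), b, c)

Answer: g(g(g(g(b ∨ b ∨ c, g(b ∨ b ∨ c, g(b, b, b), g(c, b, c)), c ∨ c ∨ c ∨ g(c, c, c)), inv(b) ∨ inv(b) ∨ inv(b) ∨ inv(b) ∨ inv(c) ∨ inv(g(c, b, c)), g(b ∨ b ∨ b ∨ b ∨ c ∨ g(b, b, c), b ∨ b ∨ c ∨ c ∨ c ∨ c, g(b ∨ b ∨ b ∨ c, c, b ∨ b ∨ c))), g(g(g(c ∨ c, b, c), b, c), c, c), b), b, c)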